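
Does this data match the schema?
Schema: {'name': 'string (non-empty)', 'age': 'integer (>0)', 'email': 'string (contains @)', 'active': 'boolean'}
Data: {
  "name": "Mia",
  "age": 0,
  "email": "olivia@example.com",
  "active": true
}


Validating each field against schema:
  name: OK (non-empty string)
  age: FAIL (0 is not > 0)
  email: OK (string with @)
  active: OK (boolean)

Result: INVALID (1 error: age)

INVALID (1 error: age)


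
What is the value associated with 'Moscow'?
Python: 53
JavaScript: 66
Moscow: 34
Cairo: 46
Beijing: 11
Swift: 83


Looking up key 'Moscow'
Value: 34

34


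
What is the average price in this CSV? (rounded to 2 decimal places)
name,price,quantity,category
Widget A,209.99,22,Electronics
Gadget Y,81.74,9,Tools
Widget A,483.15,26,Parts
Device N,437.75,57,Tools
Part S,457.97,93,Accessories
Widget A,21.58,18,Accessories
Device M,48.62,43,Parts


Computing average price:
Values: [209.99, 81.74, 483.15, 437.75, 457.97, 21.58, 48.62]
Sum = 1740.80
Count = 7
Average = 1740.80/7 ≈ 248.69 (rounded to 2 decimal places)

248.69


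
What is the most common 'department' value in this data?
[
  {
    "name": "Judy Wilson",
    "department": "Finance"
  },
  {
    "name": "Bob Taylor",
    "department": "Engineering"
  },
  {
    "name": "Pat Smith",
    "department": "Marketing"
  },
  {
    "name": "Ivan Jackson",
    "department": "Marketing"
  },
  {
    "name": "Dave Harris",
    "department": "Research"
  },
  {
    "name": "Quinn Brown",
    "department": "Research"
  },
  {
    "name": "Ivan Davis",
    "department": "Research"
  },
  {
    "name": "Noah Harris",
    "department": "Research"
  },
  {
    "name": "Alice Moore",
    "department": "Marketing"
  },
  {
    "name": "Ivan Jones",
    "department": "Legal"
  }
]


Counting 'department' values across 10 records:

  Research: 4 ####
  Marketing: 3 ###
  Finance: 1 #
  Engineering: 1 #
  Legal: 1 #

Most common: Research (4 times)

Research (4 times)


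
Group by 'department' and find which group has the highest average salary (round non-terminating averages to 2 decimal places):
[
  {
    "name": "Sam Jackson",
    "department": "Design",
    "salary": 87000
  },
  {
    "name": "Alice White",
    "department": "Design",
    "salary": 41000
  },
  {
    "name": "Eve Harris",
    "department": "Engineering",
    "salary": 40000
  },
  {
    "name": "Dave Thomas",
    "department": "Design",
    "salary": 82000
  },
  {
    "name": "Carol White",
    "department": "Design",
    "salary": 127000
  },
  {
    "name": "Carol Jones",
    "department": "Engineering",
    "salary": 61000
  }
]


Group by: department

Groups:
  Design: 4 people, avg salary = 337000/4 = $84250
  Engineering: 2 people, avg salary = 101000/2 = $50500

Highest average salary: Design ($84250)

Design ($84250)


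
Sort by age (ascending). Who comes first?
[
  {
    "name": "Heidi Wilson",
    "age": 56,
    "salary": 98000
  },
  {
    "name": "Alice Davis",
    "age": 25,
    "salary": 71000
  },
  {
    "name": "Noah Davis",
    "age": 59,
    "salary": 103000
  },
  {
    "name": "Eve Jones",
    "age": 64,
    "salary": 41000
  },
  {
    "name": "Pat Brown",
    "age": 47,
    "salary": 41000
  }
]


Sort by: age (ascending)

Sorted order:
  1. Alice Davis (age = 25)
  2. Pat Brown (age = 47)
  3. Heidi Wilson (age = 56)
  4. Noah Davis (age = 59)
  5. Eve Jones (age = 64)

First: Alice Davis

Alice Davis


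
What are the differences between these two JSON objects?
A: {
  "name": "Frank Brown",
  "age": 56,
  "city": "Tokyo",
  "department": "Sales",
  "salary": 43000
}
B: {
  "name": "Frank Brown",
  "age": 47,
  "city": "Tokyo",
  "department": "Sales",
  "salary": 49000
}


Comparing each field (in key order):
  name: same
  age: DIFFERENT
  city: same
  department: same
  salary: DIFFERENT
Differences:
  age: 56 -> 47
  salary: 43000 -> 49000

2 field(s) changed

2 changes: age, salary


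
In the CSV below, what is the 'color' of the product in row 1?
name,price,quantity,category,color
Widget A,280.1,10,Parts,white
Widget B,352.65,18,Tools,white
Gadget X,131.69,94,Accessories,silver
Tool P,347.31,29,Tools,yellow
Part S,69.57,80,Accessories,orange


Query: Row 1 ('Widget A'), column 'color'
Value: white

white


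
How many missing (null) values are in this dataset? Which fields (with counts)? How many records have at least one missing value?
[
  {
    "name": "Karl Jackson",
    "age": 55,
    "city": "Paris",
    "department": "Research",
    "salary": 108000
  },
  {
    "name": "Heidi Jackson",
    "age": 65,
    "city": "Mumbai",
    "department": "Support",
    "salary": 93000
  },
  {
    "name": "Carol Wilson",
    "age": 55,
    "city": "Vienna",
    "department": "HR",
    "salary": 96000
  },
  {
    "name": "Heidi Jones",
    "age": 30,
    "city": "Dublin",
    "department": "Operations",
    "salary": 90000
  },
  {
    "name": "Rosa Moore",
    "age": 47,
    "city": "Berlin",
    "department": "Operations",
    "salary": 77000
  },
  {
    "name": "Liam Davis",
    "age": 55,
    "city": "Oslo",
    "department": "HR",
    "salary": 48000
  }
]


Checking for missing (null) values in 6 records:

  Karl Jackson: complete
  Heidi Jackson: complete
  Carol Wilson: complete
  Heidi Jones: complete
  Rosa Moore: complete
  Liam Davis: complete

Per field:
  name: 0 missing
  age: 0 missing
  city: 0 missing
  department: 0 missing
  salary: 0 missing

Total missing values: 0
Records with any missing: 0

0 missing values (none); 0 incomplete records


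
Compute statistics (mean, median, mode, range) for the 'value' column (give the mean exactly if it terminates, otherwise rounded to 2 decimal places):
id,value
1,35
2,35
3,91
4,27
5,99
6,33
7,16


Data: [35, 35, 91, 27, 99, 33, 16]
Count: 7
Sum: 336
Mean: 336/7 = 48
Sorted: [16, 27, 33, 35, 35, 91, 99]
Median: 35.0
Mode: 35 (2 times)
Range: 99 - 16 = 83
Min: 16, Max: 99

mean=48, median=35.0, mode=35, range=83


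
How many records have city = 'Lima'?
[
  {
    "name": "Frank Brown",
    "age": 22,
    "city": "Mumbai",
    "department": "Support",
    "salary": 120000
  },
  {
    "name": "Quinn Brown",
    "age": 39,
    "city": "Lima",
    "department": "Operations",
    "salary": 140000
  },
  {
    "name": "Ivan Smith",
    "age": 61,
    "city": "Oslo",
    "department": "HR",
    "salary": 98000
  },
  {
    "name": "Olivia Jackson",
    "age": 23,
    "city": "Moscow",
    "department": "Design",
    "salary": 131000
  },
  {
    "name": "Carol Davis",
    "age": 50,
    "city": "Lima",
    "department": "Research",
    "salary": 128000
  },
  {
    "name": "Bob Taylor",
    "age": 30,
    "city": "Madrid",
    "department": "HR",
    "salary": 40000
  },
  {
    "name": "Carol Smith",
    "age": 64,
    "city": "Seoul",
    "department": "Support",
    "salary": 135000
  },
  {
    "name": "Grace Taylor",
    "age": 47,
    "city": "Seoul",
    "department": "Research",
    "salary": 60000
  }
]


Data: 8 records
Condition: city = 'Lima'

Checking each record:
  Frank Brown: Mumbai
  Quinn Brown: Lima MATCH
  Ivan Smith: Oslo
  Olivia Jackson: Moscow
  Carol Davis: Lima MATCH
  Bob Taylor: Madrid
  Carol Smith: Seoul
  Grace Taylor: Seoul

Count: 2

2


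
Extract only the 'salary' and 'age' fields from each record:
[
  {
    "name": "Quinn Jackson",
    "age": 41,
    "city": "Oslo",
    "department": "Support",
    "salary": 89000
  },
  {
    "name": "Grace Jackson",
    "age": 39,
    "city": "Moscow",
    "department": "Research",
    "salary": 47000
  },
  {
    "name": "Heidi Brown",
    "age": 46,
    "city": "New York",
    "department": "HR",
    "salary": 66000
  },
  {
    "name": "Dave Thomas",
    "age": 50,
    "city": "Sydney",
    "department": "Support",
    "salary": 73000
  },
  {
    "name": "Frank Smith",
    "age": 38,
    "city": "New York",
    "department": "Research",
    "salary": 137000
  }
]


Original: 5 records with fields: name, age, city, department, salary
Keep: ['salary', 'age']
Drop: ['name', 'city', 'department']
Result: 5 records, 2 fields each

[
  {
    "salary": 89000,
    "age": 41
  },
  {
    "salary": 47000,
    "age": 39
  },
  {
    "salary": 66000,
    "age": 46
  },
  {
    "salary": 73000,
    "age": 50
  },
  {
    "salary": 137000,
    "age": 38
  }
]


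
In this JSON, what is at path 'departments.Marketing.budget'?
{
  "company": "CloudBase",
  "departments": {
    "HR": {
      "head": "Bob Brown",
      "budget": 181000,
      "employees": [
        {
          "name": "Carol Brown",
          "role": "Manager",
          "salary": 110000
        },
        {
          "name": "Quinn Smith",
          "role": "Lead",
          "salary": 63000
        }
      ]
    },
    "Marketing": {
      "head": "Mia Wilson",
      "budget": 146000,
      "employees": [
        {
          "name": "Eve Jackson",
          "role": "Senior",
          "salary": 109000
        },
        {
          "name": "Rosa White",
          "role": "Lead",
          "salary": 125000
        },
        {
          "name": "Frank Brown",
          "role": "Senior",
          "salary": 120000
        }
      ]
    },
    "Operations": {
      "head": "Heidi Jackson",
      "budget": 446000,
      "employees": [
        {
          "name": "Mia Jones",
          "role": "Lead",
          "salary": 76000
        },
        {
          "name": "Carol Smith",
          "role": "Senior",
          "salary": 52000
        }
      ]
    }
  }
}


Path: departments.Marketing.budget

Navigate:
  -> departments
  -> Marketing
  -> budget = 146000

146000


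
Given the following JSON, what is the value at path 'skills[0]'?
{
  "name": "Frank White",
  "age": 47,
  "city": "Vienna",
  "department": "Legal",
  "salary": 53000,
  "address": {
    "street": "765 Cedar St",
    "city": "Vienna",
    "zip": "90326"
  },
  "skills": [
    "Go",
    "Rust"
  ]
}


Query: skills[0]
Path: skills -> first element
Value: Go

Go


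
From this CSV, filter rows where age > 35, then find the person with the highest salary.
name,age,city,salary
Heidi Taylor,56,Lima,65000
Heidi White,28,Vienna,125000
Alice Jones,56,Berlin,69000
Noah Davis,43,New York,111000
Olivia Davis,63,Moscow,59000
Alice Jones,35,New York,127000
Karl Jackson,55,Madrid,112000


Filter: age > 35
Sort by: salary (descending)

Filtered records (5):
  Karl Jackson, age 55, salary $112000
  Noah Davis, age 43, salary $111000
  Alice Jones, age 56, salary $69000
  Heidi Taylor, age 56, salary $65000
  Olivia Davis, age 63, salary $59000

Highest salary: Karl Jackson ($112000)

Karl Jackson


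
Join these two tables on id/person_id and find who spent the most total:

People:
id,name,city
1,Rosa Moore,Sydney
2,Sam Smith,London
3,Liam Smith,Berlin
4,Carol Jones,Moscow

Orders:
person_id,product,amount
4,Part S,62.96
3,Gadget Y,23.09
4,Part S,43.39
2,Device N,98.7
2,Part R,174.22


Join on: people.id = orders.person_id

Joined rows:
  Carol Jones (Moscow) bought Part S for $62.96
  Liam Smith (Berlin) bought Gadget Y for $23.09
  Carol Jones (Moscow) bought Part S for $43.39
  Sam Smith (London) bought Device N for $98.7
  Sam Smith (London) bought Part R for $174.22

Total per person:
  Sam Smith: $272.92
  Carol Jones: $106.35
  Liam Smith: $23.09

Top spender: Sam Smith ($272.92)

Sam Smith ($272.92)


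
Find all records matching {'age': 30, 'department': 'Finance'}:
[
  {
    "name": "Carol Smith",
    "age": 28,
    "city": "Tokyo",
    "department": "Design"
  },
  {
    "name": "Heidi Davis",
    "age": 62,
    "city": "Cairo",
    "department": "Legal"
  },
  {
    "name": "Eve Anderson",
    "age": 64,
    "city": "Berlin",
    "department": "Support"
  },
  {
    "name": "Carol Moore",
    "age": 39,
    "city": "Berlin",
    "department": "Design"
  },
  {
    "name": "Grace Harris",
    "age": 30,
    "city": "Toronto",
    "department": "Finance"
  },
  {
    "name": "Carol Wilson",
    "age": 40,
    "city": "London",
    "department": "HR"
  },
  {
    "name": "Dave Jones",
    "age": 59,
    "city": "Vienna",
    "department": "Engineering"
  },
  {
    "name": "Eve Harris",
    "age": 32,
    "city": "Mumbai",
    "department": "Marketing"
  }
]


Search criteria: {'age': 30, 'department': 'Finance'}

Checking 8 records:
  Carol Smith: {age: 28, department: Design}
  Heidi Davis: {age: 62, department: Legal}
  Eve Anderson: {age: 64, department: Support}
  Carol Moore: {age: 39, department: Design}
  Grace Harris: {age: 30, department: Finance} <-- MATCH
  Carol Wilson: {age: 40, department: HR}
  Dave Jones: {age: 59, department: Engineering}
  Eve Harris: {age: 32, department: Marketing}

Matches: ["Grace Harris"]

["Grace Harris"]


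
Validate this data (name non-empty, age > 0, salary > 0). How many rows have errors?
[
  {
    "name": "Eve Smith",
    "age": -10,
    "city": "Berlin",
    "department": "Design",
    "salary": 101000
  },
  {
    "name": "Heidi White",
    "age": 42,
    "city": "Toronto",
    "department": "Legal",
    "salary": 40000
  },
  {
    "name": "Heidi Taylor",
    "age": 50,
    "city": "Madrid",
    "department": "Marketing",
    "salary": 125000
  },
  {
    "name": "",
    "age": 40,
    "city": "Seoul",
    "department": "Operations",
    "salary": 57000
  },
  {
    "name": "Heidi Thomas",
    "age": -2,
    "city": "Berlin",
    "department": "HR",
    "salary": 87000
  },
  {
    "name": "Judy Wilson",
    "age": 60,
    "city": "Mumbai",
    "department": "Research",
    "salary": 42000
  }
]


Validating 6 records:
Rules: name non-empty, age > 0, salary > 0

  Row 1 (Eve Smith): negative age: -10
  Row 2 (Heidi White): OK
  Row 3 (Heidi Taylor): OK
  Row 4 (???): empty name
  Row 5 (Heidi Thomas): negative age: -2
  Row 6 (Judy Wilson): OK

Total errors: 3

3 errors


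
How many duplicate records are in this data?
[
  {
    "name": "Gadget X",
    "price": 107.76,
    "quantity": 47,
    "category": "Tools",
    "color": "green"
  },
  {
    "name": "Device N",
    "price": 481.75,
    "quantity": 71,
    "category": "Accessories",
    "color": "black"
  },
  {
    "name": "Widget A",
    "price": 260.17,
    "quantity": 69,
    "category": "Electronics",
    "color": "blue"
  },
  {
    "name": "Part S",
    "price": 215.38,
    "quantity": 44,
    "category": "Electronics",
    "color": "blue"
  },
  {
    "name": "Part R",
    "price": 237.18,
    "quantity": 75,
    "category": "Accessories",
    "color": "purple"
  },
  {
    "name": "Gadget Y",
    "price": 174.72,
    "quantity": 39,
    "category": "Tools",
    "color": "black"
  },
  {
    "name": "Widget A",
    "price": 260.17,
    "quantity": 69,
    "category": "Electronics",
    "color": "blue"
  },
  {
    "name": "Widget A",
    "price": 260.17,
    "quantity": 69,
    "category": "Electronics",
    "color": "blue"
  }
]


Checking 8 records for duplicates:

  Row 1: Gadget X ($107.76, qty 47)
  Row 2: Device N ($481.75, qty 71)
  Row 3: Widget A ($260.17, qty 69)
  Row 4: Part S ($215.38, qty 44)
  Row 5: Part R ($237.18, qty 75)
  Row 6: Gadget Y ($174.72, qty 39)
  Row 7: Widget A ($260.17, qty 69) <-- DUPLICATE
  Row 8: Widget A ($260.17, qty 69) <-- DUPLICATE

Duplicates found: 2
Unique records: 6

2 duplicates, 6 unique


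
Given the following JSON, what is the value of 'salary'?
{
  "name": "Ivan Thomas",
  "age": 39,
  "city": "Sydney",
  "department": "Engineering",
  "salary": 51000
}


Looking up field 'salary'
Value: 51000

51000


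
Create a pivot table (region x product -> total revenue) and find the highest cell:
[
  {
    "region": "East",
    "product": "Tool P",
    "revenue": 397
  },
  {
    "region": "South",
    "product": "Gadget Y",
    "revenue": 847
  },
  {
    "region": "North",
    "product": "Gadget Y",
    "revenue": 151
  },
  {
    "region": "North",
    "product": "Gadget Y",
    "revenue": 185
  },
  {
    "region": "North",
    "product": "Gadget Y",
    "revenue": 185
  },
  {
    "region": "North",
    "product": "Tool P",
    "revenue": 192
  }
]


Pivot: region (rows) x product (columns) -> total revenue

     Gadget Y      Tool P      
East             0           397  
North          521           192  
South          847             0  

Highest: South / Gadget Y = $847

South / Gadget Y = $847


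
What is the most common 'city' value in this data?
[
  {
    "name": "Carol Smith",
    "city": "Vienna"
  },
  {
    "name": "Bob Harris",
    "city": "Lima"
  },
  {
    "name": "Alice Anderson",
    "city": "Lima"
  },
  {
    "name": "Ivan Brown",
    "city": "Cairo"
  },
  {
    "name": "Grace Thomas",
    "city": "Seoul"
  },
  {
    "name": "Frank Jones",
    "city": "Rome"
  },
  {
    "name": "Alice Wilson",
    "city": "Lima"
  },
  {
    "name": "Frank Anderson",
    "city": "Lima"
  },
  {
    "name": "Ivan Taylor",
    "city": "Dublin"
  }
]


Counting 'city' values across 9 records:

  Lima: 4 ####
  Vienna: 1 #
  Cairo: 1 #
  Seoul: 1 #
  Rome: 1 #
  Dublin: 1 #

Most common: Lima (4 times)

Lima (4 times)


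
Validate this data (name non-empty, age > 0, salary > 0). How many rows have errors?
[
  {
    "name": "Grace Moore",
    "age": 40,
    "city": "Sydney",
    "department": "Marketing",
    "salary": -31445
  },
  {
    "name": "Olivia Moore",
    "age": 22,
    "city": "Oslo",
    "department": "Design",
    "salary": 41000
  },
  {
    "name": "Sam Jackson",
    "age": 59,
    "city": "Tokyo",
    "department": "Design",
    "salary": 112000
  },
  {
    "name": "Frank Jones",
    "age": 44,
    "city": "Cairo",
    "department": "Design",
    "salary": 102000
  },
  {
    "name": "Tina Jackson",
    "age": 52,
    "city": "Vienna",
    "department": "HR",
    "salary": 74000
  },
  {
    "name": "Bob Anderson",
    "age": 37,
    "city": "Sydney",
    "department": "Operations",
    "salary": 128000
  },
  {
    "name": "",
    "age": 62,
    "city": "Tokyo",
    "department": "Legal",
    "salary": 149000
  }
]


Validating 7 records:
Rules: name non-empty, age > 0, salary > 0

  Row 1 (Grace Moore): negative salary: -31445
  Row 2 (Olivia Moore): OK
  Row 3 (Sam Jackson): OK
  Row 4 (Frank Jones): OK
  Row 5 (Tina Jackson): OK
  Row 6 (Bob Anderson): OK
  Row 7 (???): empty name

Total errors: 2

2 errors


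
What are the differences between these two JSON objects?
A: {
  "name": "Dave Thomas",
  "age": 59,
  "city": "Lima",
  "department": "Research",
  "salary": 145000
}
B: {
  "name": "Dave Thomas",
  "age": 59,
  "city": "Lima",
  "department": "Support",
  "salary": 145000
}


Comparing each field (in key order):
  name: same
  age: same
  city: same
  department: DIFFERENT
  salary: same
Differences:
  department: Research -> Support

1 field(s) changed

1 change: department


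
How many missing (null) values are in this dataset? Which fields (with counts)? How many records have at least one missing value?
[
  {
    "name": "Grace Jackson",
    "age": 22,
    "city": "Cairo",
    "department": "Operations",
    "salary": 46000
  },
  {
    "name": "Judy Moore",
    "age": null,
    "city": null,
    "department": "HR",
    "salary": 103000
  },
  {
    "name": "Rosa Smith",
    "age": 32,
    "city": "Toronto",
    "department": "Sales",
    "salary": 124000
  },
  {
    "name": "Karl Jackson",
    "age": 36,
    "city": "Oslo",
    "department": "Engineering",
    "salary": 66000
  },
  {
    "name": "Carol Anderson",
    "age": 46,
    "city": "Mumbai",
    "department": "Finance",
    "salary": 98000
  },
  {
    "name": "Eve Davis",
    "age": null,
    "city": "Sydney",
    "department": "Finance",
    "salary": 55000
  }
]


Checking for missing (null) values in 6 records:

  Grace Jackson: complete
  Judy Moore: age, city
  Rosa Smith: complete
  Karl Jackson: complete
  Carol Anderson: complete
  Eve Davis: age

Per field:
  name: 0 missing
  age: 2 missing
  city: 1 missing
  department: 0 missing
  salary: 0 missing

Total missing values: 3
Records with any missing: 2

3 missing values (age: 2, city: 1); 2 incomplete records


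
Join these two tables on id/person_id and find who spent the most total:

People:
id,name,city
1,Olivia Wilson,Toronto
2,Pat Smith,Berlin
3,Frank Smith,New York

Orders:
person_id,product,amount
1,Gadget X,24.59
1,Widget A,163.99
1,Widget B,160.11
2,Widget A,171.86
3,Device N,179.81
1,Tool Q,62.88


Join on: people.id = orders.person_id

Joined rows:
  Olivia Wilson (Toronto) bought Gadget X for $24.59
  Olivia Wilson (Toronto) bought Widget A for $163.99
  Olivia Wilson (Toronto) bought Widget B for $160.11
  Pat Smith (Berlin) bought Widget A for $171.86
  Frank Smith (New York) bought Device N for $179.81
  Olivia Wilson (Toronto) bought Tool Q for $62.88

Total per person:
  Olivia Wilson: $411.57
  Frank Smith: $179.81
  Pat Smith: $171.86

Top spender: Olivia Wilson ($411.57)

Olivia Wilson ($411.57)


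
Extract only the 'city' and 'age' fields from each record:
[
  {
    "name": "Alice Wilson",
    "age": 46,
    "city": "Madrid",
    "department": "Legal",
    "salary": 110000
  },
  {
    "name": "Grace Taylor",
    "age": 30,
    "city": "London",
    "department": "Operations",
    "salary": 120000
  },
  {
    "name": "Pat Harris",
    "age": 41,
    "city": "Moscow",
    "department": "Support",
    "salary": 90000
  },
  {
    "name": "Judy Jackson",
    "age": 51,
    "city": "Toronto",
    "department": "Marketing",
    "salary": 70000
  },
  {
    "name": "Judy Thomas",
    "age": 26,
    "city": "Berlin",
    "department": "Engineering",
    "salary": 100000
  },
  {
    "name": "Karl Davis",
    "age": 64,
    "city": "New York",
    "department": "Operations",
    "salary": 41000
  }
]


Original: 6 records with fields: name, age, city, department, salary
Keep: ['city', 'age']
Drop: ['name', 'department', 'salary']
Result: 6 records, 2 fields each

[
  {
    "city": "Madrid",
    "age": 46
  },
  {
    "city": "London",
    "age": 30
  },
  {
    "city": "Moscow",
    "age": 41
  },
  {
    "city": "Toronto",
    "age": 51
  },
  {
    "city": "Berlin",
    "age": 26
  },
  {
    "city": "New York",
    "age": 64
  }
]


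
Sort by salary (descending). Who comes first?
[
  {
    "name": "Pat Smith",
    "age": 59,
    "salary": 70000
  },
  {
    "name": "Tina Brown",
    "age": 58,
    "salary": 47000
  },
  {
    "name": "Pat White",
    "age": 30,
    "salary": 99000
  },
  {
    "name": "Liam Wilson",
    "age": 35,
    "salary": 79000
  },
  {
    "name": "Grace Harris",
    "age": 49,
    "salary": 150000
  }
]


Sort by: salary (descending)

Sorted order:
  1. Grace Harris (salary = 150000)
  2. Pat White (salary = 99000)
  3. Liam Wilson (salary = 79000)
  4. Pat Smith (salary = 70000)
  5. Tina Brown (salary = 47000)

First: Grace Harris

Grace Harris


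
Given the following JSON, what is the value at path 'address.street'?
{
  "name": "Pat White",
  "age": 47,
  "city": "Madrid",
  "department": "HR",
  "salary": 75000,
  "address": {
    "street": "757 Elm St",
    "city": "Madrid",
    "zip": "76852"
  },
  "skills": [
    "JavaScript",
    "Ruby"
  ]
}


Query: address.street
Path: address -> street
Value: 757 Elm St

757 Elm St


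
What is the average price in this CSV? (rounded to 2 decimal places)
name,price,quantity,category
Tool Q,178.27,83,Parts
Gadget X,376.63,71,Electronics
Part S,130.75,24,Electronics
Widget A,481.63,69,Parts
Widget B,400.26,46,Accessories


Computing average price:
Values: [178.27, 376.63, 130.75, 481.63, 400.26]
Sum = 1567.54
Count = 5
Average = 1567.54/5 = 313.508 exactly -> 313.51 (rounded half-up to 2 decimal places)

313.51


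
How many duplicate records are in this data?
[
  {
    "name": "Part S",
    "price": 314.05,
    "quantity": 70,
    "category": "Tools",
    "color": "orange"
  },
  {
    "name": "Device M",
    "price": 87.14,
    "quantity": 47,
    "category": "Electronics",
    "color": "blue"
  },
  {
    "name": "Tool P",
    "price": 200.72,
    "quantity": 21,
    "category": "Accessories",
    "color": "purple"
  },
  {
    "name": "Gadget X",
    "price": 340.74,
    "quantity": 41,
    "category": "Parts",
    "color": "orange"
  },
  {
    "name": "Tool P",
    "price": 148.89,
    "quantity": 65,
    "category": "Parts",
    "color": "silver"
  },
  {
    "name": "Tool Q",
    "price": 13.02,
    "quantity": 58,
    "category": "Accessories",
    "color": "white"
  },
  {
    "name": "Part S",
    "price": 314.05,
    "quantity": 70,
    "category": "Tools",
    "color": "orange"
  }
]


Checking 7 records for duplicates:

  Row 1: Part S ($314.05, qty 70)
  Row 2: Device M ($87.14, qty 47)
  Row 3: Tool P ($200.72, qty 21)
  Row 4: Gadget X ($340.74, qty 41)
  Row 5: Tool P ($148.89, qty 65)
  Row 6: Tool Q ($13.02, qty 58)
  Row 7: Part S ($314.05, qty 70) <-- DUPLICATE

Duplicates found: 1
Unique records: 6

1 duplicates, 6 unique


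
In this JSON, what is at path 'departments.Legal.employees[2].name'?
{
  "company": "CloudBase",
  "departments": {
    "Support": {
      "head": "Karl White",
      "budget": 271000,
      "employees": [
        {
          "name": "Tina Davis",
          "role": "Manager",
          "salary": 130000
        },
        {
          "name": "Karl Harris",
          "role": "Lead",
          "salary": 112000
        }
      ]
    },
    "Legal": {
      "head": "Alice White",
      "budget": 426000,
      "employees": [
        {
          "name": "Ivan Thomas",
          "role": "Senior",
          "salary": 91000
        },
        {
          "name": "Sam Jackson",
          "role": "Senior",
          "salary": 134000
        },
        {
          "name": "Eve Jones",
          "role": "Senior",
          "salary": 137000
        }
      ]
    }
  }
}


Path: departments.Legal.employees[2].name

Navigate:
  -> departments
  -> Legal
  -> employees[2].name = 'Eve Jones'

Eve Jones


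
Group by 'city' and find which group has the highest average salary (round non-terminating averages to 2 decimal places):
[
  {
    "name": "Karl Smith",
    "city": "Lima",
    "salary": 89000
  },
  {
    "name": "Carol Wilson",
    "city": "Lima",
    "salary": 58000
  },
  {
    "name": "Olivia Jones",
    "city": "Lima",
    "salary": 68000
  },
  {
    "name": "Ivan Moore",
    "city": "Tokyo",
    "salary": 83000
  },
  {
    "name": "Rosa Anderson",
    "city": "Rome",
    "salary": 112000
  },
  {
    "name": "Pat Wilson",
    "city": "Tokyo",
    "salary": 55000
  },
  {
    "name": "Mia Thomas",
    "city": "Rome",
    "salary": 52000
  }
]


Group by: city

Groups:
  Lima: 3 people, avg salary = 215000/3 ≈ $71666.67
  Rome: 2 people, avg salary = 164000/2 = $82000
  Tokyo: 2 people, avg salary = 138000/2 = $69000

Highest average salary: Rome ($82000)

Rome ($82000)


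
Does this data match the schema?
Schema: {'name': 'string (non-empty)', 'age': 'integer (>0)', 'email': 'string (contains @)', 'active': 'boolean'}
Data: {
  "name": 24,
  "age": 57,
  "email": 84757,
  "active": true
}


Validating each field against schema:
  name: FAIL (24 is not a string)
  age: OK (positive integer)
  email: FAIL (84757 is not a string)
  active: OK (boolean)

Result: INVALID (2 errors: name, email)

INVALID (2 errors: name, email)


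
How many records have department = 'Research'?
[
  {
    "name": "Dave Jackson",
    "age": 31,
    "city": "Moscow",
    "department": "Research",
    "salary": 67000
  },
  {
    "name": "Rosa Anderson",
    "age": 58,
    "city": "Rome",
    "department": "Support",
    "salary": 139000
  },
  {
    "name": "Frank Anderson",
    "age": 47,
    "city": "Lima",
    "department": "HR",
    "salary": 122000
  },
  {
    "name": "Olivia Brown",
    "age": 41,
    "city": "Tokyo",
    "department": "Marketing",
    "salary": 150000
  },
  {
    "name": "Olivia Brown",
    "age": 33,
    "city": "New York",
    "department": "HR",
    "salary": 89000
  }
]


Data: 5 records
Condition: department = 'Research'

Checking each record:
  Dave Jackson: Research MATCH
  Rosa Anderson: Support
  Frank Anderson: HR
  Olivia Brown: Marketing
  Olivia Brown: HR

Count: 1

1


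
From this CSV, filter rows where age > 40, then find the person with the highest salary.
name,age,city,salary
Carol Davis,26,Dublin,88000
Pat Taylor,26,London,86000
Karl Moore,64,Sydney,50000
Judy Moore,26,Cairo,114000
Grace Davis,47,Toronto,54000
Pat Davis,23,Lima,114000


Filter: age > 40
Sort by: salary (descending)

Filtered records (2):
  Grace Davis, age 47, salary $54000
  Karl Moore, age 64, salary $50000

Highest salary: Grace Davis ($54000)

Grace Davis


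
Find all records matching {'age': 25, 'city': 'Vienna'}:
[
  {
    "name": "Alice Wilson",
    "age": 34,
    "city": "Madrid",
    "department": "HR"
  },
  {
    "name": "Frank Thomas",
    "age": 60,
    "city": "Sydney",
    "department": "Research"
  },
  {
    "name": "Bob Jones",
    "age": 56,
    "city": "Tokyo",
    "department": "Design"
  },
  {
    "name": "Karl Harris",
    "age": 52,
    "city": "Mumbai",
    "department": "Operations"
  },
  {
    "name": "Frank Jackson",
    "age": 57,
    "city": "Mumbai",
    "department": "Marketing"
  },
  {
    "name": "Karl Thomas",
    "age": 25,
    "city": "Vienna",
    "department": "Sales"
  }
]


Search criteria: {'age': 25, 'city': 'Vienna'}

Checking 6 records:
  Alice Wilson: {age: 34, city: Madrid}
  Frank Thomas: {age: 60, city: Sydney}
  Bob Jones: {age: 56, city: Tokyo}
  Karl Harris: {age: 52, city: Mumbai}
  Frank Jackson: {age: 57, city: Mumbai}
  Karl Thomas: {age: 25, city: Vienna} <-- MATCH

Matches: ["Karl Thomas"]

["Karl Thomas"]


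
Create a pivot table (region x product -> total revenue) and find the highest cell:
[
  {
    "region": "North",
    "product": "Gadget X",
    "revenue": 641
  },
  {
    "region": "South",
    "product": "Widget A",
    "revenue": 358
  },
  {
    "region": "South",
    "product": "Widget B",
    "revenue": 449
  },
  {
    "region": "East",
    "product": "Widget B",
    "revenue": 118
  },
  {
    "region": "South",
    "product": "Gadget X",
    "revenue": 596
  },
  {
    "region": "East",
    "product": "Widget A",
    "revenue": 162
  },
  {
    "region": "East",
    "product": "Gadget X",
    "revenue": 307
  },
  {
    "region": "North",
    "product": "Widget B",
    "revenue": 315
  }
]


Pivot: region (rows) x product (columns) -> total revenue

     Gadget X      Widget A      Widget B    
East           307           162           118  
North          641             0           315  
South          596           358           449  

Highest: North / Gadget X = $641

North / Gadget X = $641


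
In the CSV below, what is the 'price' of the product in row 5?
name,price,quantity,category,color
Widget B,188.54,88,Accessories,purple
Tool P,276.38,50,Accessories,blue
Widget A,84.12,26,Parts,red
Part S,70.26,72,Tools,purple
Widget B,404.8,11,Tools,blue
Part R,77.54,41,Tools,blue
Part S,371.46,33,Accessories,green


Query: Row 5 ('Widget B'), column 'price'
Value: 404.8

404.8


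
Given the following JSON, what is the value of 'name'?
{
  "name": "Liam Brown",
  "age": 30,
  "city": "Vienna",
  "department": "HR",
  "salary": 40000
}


Looking up field 'name'
Value: Liam Brown

Liam Brown


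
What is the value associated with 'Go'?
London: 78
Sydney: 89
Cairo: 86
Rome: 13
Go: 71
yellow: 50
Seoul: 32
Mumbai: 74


Looking up key 'Go'
Value: 71

71


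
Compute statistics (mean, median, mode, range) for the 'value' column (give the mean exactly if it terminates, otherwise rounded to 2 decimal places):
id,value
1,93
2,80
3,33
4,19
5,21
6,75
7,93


Data: [93, 80, 33, 19, 21, 75, 93]
Count: 7
Sum: 414
Mean: 414/7 ≈ 59.14 (rounded to 2 decimal places)
Sorted: [19, 21, 33, 75, 80, 93, 93]
Median: 75.0
Mode: 93 (2 times)
Range: 93 - 19 = 74
Min: 19, Max: 93

mean≈59.14, median=75.0, mode=93, range=74


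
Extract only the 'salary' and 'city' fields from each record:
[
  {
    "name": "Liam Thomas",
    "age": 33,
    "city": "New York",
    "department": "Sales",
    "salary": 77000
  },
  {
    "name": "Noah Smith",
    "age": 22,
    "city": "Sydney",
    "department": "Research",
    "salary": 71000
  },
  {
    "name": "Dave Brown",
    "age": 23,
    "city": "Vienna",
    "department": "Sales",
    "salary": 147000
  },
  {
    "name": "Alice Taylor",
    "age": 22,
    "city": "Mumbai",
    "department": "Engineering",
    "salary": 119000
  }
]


Original: 4 records with fields: name, age, city, department, salary
Keep: ['salary', 'city']
Drop: ['name', 'age', 'department']
Result: 4 records, 2 fields each

[
  {
    "salary": 77000,
    "city": "New York"
  },
  {
    "salary": 71000,
    "city": "Sydney"
  },
  {
    "salary": 147000,
    "city": "Vienna"
  },
  {
    "salary": 119000,
    "city": "Mumbai"
  }
]


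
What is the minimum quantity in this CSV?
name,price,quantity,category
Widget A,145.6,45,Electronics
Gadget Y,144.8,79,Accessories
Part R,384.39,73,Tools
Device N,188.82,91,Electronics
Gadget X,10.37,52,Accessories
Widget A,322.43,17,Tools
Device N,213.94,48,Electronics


Computing minimum quantity:
Values: [45, 79, 73, 91, 52, 17, 48]
Min = 17

17


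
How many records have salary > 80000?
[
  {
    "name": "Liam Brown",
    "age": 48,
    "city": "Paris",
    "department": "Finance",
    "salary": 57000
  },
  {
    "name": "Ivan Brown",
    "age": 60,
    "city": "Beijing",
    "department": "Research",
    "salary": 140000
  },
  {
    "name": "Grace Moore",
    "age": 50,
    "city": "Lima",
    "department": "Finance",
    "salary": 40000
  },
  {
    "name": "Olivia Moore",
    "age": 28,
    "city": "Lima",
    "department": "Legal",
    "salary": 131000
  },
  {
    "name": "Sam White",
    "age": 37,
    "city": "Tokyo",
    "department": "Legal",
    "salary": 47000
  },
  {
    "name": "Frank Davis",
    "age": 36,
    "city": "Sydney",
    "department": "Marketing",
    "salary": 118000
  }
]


Data: 6 records
Condition: salary > 80000

Checking each record:
  Liam Brown: 57000
  Ivan Brown: 140000 MATCH
  Grace Moore: 40000
  Olivia Moore: 131000 MATCH
  Sam White: 47000
  Frank Davis: 118000 MATCH

Count: 3

3


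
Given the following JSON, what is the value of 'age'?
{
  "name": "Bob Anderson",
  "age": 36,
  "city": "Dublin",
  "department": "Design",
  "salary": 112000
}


Looking up field 'age'
Value: 36

36


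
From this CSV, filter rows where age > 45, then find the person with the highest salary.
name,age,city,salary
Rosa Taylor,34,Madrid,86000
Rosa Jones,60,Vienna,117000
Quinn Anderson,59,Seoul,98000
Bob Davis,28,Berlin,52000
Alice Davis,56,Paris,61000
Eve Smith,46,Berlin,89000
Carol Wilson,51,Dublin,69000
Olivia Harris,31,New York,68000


Filter: age > 45
Sort by: salary (descending)

Filtered records (5):
  Rosa Jones, age 60, salary $117000
  Quinn Anderson, age 59, salary $98000
  Eve Smith, age 46, salary $89000
  Carol Wilson, age 51, salary $69000
  Alice Davis, age 56, salary $61000

Highest salary: Rosa Jones ($117000)

Rosa Jones


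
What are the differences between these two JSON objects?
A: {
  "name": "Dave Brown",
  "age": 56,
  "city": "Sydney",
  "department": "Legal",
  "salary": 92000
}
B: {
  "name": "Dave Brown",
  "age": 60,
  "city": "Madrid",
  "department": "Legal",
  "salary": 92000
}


Comparing each field (in key order):
  name: same
  age: DIFFERENT
  city: DIFFERENT
  department: same
  salary: same
Differences:
  age: 56 -> 60
  city: Sydney -> Madrid

2 field(s) changed

2 changes: age, city


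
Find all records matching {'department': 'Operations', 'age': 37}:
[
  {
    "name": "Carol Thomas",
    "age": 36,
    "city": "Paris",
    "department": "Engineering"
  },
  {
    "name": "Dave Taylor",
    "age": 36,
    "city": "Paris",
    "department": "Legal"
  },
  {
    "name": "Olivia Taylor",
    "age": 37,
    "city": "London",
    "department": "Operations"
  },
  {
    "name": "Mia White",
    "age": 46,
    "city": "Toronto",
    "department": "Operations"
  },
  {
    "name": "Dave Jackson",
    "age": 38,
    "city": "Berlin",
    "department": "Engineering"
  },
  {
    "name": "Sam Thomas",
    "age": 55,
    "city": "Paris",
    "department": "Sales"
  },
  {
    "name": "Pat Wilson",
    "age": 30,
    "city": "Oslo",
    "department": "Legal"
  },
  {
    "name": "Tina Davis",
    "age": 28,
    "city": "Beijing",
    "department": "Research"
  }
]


Search criteria: {'department': 'Operations', 'age': 37}

Checking 8 records:
  Carol Thomas: {department: Engineering, age: 36}
  Dave Taylor: {department: Legal, age: 36}
  Olivia Taylor: {department: Operations, age: 37} <-- MATCH
  Mia White: {department: Operations, age: 46}
  Dave Jackson: {department: Engineering, age: 38}
  Sam Thomas: {department: Sales, age: 55}
  Pat Wilson: {department: Legal, age: 30}
  Tina Davis: {department: Research, age: 28}

Matches: ["Olivia Taylor"]

["Olivia Taylor"]


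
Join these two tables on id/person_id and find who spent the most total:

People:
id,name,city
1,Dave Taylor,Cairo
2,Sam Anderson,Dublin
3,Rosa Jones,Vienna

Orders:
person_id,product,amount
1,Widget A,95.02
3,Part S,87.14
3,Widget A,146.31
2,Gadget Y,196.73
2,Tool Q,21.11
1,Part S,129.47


Join on: people.id = orders.person_id

Joined rows:
  Dave Taylor (Cairo) bought Widget A for $95.02
  Rosa Jones (Vienna) bought Part S for $87.14
  Rosa Jones (Vienna) bought Widget A for $146.31
  Sam Anderson (Dublin) bought Gadget Y for $196.73
  Sam Anderson (Dublin) bought Tool Q for $21.11
  Dave Taylor (Cairo) bought Part S for $129.47

Total per person:
  Rosa Jones: $233.45
  Dave Taylor: $224.49
  Sam Anderson: $217.84

Top spender: Rosa Jones ($233.45)

Rosa Jones ($233.45)


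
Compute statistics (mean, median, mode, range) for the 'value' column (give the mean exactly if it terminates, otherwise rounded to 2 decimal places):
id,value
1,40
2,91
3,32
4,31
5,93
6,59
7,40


Data: [40, 91, 32, 31, 93, 59, 40]
Count: 7
Sum: 386
Mean: 386/7 ≈ 55.14 (rounded to 2 decimal places)
Sorted: [31, 32, 40, 40, 59, 91, 93]
Median: 40.0
Mode: 40 (2 times)
Range: 93 - 31 = 62
Min: 31, Max: 93

mean≈55.14, median=40.0, mode=40, range=62


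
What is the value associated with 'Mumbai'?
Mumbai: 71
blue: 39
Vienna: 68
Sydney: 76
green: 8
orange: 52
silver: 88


Looking up key 'Mumbai'
Value: 71

71


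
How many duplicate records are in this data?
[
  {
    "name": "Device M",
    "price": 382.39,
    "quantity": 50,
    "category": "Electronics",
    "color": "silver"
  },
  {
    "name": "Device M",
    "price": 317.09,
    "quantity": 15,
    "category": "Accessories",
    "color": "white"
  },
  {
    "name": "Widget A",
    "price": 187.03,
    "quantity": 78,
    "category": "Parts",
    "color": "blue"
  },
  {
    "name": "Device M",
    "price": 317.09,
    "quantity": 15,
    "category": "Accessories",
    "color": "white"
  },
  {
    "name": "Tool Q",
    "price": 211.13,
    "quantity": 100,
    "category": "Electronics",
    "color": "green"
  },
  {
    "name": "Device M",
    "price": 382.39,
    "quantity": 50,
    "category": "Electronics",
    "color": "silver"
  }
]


Checking 6 records for duplicates:

  Row 1: Device M ($382.39, qty 50)
  Row 2: Device M ($317.09, qty 15)
  Row 3: Widget A ($187.03, qty 78)
  Row 4: Device M ($317.09, qty 15) <-- DUPLICATE
  Row 5: Tool Q ($211.13, qty 100)
  Row 6: Device M ($382.39, qty 50) <-- DUPLICATE

Duplicates found: 2
Unique records: 4

2 duplicates, 4 unique


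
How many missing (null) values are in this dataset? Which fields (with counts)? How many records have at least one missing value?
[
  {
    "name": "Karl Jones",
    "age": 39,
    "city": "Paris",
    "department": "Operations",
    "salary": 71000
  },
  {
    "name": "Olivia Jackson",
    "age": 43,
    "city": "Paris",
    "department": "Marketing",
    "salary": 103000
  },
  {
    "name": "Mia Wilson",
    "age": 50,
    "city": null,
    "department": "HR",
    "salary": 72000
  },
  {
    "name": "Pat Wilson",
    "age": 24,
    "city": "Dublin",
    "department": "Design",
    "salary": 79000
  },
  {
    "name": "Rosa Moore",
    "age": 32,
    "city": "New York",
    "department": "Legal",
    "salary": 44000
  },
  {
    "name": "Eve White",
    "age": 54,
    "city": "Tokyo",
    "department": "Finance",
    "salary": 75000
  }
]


Checking for missing (null) values in 6 records:

  Karl Jones: complete
  Olivia Jackson: complete
  Mia Wilson: city
  Pat Wilson: complete
  Rosa Moore: complete
  Eve White: complete

Per field:
  name: 0 missing
  age: 0 missing
  city: 1 missing
  department: 0 missing
  salary: 0 missing

Total missing values: 1
Records with any missing: 1

1 missing values (city: 1); 1 incomplete records
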